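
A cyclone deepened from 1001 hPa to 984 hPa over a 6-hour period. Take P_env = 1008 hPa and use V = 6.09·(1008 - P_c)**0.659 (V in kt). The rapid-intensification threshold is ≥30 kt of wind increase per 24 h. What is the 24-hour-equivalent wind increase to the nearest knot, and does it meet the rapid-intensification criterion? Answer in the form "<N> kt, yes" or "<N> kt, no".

V₁: ΔP = 7, V ≈ 6.09 × 7^0.659 ≈ 21.96 kt.
V₂: ΔP = 24, V ≈ 6.09 × 24^0.659 ≈ 49.45 kt.
ΔV over 6 h = 27.49 kt → 24 h equivalent = 27.49 × 24/6 ≈ 109.96 kt.
110 kt ≥ 30 kt ⇒ rapid intensification.

110 kt, yes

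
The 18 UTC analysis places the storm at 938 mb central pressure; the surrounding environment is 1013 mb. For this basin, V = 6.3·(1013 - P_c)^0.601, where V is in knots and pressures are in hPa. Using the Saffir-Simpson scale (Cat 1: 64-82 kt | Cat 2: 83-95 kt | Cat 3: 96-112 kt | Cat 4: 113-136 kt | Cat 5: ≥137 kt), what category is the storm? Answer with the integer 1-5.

ΔP = 1013 − 938 = 75 mb.
V ≈ 6.3 × 75^0.601 = 6.3 × 13.39 ≈ 84 kt.
84 kt falls in the Category 2 band.

2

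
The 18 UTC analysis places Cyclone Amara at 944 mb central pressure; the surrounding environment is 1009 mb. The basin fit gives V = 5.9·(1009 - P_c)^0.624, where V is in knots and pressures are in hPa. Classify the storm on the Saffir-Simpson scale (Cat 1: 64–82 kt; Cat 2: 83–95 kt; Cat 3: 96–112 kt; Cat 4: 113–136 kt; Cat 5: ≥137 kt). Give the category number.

1

ΔP = 1009 − 944 = 65 mb.
V ≈ 5.9 × 65^0.624 = 5.9 × 13.53 ≈ 80 kt.
80 kt falls in the Category 1 band.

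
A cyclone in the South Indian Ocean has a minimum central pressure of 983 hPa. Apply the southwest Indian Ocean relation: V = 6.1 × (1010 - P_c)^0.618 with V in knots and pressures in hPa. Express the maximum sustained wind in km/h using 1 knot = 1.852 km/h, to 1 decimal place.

ΔP = 1010 − 983 = 27 hPa.
V ≈ 6.1 × 27^0.618 = 6.1 × 7.666 ≈ 46.764 kt.
46.764 × 1.852 ≈ 86.61 km/h → 86.6 km/h.

86.6 km/h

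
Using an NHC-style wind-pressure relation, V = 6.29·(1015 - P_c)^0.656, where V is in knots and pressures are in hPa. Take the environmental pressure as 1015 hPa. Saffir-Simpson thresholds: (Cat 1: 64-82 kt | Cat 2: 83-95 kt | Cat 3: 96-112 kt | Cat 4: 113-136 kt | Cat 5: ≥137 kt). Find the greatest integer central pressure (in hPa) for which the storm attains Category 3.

Category 3 begins at V = 96 kt.
Required ΔP = (96/6.29)^(1/0.656) = 15.262^1.524 ≈ 63.72 hPa.
P_c ≤ 1015 − 63.72 = 951.28, so the highest integer P_c is 951 hPa.

951 hPa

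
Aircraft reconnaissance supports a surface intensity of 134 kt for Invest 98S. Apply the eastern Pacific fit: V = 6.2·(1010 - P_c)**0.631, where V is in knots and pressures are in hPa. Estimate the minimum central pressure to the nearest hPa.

ΔP = (V / 6.2)^(1/0.631) = (134/6.2)^1.585.
134/6.2 = 21.613; 21.613^1.585 ≈ 130.39 hPa.
P_c = 1010 − 130.39 = 879.61 ≈ 880 hPa.

880 hPa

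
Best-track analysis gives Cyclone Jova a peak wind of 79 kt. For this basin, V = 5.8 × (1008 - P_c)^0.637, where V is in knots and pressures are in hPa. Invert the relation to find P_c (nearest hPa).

948 hPa

ΔP = (V / 5.8)^(1/0.637) = (79/5.8)^1.570.
79/5.8 = 13.621; 13.621^1.570 ≈ 60.33 hPa.
P_c = 1008 − 60.33 = 947.67 ≈ 948 hPa.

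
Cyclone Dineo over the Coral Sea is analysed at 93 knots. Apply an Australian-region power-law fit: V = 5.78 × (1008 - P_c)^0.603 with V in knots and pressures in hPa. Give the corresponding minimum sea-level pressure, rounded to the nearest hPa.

908 hPa

ΔP = (V / 5.78)^(1/0.603) = (93/5.78)^1.658.
93/5.78 = 16.090; 16.090^1.658 ≈ 100.21 hPa.
P_c = 1008 − 100.21 = 907.79 ≈ 908 hPa.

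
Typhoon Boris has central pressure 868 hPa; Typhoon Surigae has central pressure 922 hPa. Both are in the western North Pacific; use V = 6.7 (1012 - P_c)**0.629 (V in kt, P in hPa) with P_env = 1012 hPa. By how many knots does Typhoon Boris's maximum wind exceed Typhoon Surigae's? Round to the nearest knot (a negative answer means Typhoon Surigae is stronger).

Typhoon Boris: ΔP = 144; V ≈ 6.7 × 144^0.629 ≈ 152.65 kt.
Typhoon Surigae: ΔP = 90; V ≈ 6.7 × 90^0.629 ≈ 113.58 kt.
Difference ≈ 152.65 − 113.58 = 39.07 → 39 kt.

39 kt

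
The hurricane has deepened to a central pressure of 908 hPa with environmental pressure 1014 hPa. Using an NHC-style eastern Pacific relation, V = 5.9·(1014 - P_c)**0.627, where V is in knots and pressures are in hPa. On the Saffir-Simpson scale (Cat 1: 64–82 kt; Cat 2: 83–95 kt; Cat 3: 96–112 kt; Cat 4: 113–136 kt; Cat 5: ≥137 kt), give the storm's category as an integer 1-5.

ΔP = 1014 − 908 = 106 hPa.
V ≈ 5.9 × 106^0.627 = 5.9 × 18.62 ≈ 110 kt.
110 kt falls in the Category 3 band.

3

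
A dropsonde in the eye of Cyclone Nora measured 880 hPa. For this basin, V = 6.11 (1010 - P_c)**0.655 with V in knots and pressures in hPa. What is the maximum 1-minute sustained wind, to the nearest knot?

ΔP = 1010 − 880 = 130 hPa.
130^0.655 ≈ 24.246.
V ≈ 6.11 × 24.246 ≈ 148.1 kt.

148 kt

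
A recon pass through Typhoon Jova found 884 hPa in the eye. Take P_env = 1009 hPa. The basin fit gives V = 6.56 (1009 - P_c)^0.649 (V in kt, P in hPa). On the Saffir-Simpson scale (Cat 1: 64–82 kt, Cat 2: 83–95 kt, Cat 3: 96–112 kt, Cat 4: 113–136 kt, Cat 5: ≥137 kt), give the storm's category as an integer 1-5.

5

ΔP = 1009 − 884 = 125 hPa.
V ≈ 6.56 × 125^0.649 = 6.56 × 22.96 ≈ 151 kt.
151 kt falls in the Category 5 band.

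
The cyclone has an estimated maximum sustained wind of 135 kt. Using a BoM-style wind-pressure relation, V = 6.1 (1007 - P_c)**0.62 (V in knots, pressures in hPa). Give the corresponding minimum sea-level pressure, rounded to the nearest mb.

ΔP = (V / 6.1)^(1/0.62) = (135/6.1)^1.613.
135/6.1 = 22.131; 22.131^1.613 ≈ 147.69 mb.
P_c = 1007 − 147.69 = 859.31 ≈ 859 mb.

859 mb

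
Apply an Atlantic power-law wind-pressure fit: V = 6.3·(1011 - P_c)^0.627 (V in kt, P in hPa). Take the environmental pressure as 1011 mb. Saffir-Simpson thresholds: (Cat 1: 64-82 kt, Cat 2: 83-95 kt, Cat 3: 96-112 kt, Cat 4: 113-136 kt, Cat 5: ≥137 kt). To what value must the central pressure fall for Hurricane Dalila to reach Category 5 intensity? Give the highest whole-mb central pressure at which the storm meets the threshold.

Category 5 begins at V = 137 kt.
Required ΔP = (137/6.3)^(1/0.627) = 21.746^1.595 ≈ 135.83 mb.
P_c ≤ 1011 − 135.83 = 875.17, so the highest integer P_c is 875 mb.

875 mb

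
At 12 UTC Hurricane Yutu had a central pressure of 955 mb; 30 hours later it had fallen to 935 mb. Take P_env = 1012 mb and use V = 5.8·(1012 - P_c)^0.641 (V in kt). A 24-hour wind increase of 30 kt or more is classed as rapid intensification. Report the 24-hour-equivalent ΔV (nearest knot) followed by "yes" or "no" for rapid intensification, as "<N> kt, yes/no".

13 kt, no

V₁: ΔP = 57, V ≈ 5.8 × 57^0.641 ≈ 77.44 kt.
V₂: ΔP = 77, V ≈ 5.8 × 77^0.641 ≈ 93.90 kt.
ΔV over 30 h = 16.46 kt → 24 h equivalent = 16.46 × 24/30 ≈ 13.17 kt.
13 kt < 30 kt ⇒ not rapid intensification.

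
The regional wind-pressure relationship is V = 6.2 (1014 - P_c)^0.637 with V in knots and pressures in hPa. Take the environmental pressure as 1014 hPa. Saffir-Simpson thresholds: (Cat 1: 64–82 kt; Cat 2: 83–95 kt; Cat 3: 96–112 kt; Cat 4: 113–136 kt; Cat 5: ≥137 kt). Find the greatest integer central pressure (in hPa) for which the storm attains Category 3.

Category 3 begins at V = 96 kt.
Required ΔP = (96/6.2)^(1/0.637) = 15.484^1.570 ≈ 73.78 hPa.
P_c ≤ 1014 − 73.78 = 940.22, so the highest integer P_c is 940 hPa.

940 hPa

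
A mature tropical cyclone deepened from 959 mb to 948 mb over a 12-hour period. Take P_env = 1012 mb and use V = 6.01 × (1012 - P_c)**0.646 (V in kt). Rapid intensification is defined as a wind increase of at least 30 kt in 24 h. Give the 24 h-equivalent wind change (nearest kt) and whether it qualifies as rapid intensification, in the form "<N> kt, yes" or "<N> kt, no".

20 kt, no

V₁: ΔP = 53, V ≈ 6.01 × 53^0.646 ≈ 78.12 kt.
V₂: ΔP = 64, V ≈ 6.01 × 64^0.646 ≈ 88.24 kt.
ΔV over 12 h = 10.12 kt → 24 h equivalent = 10.12 × 24/12 ≈ 20.24 kt.
20 kt < 30 kt ⇒ not rapid intensification.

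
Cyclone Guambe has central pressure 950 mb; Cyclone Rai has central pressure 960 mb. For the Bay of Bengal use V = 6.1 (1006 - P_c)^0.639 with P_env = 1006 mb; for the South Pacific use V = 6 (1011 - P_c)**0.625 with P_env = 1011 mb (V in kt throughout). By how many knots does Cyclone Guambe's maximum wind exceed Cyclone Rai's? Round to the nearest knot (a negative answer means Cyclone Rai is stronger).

Cyclone Guambe: ΔP = 56; V ≈ 6.1 × 56^0.639 ≈ 79.88 kt.
Cyclone Rai: ΔP = 51; V ≈ 6 × 51^0.625 ≈ 70.05 kt.
Difference ≈ 79.88 − 70.05 = 9.83 → 10 kt.

10 kt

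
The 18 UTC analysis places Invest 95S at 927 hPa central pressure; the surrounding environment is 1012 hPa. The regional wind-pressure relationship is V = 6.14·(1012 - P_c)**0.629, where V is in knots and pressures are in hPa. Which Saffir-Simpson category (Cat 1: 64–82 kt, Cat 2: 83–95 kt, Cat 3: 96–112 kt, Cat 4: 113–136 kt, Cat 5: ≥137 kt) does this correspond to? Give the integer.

3

ΔP = 1012 − 927 = 85 hPa.
V ≈ 6.14 × 85^0.629 = 6.14 × 16.35 ≈ 100 kt.
100 kt falls in the Category 3 band.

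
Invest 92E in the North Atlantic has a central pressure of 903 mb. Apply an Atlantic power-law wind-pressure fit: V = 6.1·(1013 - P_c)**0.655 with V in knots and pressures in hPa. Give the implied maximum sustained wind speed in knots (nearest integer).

133 kt

ΔP = 1013 − 903 = 110 mb.
110^0.655 ≈ 21.733.
V ≈ 6.1 × 21.733 ≈ 132.6 kt.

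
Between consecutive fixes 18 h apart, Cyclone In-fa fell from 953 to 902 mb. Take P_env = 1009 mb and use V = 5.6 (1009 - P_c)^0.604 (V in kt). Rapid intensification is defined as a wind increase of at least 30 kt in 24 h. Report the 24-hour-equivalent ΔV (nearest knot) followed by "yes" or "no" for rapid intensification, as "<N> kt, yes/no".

V₁: ΔP = 56, V ≈ 5.6 × 56^0.604 ≈ 63.69 kt.
V₂: ΔP = 107, V ≈ 5.6 × 107^0.604 ≈ 94.18 kt.
ΔV over 18 h = 30.49 kt → 24 h equivalent = 30.49 × 24/18 ≈ 40.65 kt.
41 kt ≥ 30 kt ⇒ rapid intensification.

41 kt, yes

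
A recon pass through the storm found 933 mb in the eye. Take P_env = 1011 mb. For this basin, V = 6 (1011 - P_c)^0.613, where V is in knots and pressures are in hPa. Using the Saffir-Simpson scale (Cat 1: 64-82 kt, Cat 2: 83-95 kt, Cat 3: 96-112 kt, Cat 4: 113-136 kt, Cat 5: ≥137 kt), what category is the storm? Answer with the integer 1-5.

2

ΔP = 1011 − 933 = 78 mb.
V ≈ 6 × 78^0.613 = 6 × 14.45 ≈ 87 kt.
87 kt falls in the Category 2 band.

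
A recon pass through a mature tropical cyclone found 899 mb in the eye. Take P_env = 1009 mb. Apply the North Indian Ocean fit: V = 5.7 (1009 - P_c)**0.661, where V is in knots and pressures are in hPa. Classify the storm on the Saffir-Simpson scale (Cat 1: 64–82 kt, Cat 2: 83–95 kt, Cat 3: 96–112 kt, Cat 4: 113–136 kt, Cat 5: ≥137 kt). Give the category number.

ΔP = 1009 − 899 = 110 mb.
V ≈ 5.7 × 110^0.661 = 5.7 × 22.35 ≈ 127 kt.
127 kt falls in the Category 4 band.

4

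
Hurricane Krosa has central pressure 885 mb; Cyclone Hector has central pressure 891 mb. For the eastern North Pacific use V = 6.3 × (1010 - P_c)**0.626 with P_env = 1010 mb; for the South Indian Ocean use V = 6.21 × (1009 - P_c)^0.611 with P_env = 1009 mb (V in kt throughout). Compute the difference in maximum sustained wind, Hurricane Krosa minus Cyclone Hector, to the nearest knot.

Hurricane Krosa: ΔP = 125; V ≈ 6.3 × 125^0.626 ≈ 129.42 kt.
Cyclone Hector: ΔP = 118; V ≈ 6.21 × 118^0.611 ≈ 114.55 kt.
Difference ≈ 129.42 − 114.55 = 14.87 → 15 kt.

15 kt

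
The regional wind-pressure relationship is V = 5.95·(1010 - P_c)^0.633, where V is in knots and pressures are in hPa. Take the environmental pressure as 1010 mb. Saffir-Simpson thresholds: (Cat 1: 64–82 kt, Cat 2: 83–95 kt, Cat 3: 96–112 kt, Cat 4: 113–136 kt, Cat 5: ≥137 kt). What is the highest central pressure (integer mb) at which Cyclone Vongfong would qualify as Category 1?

967 mb

Category 1 begins at V = 64 kt.
Required ΔP = (64/5.95)^(1/0.633) = 10.756^1.580 ≈ 42.64 mb.
P_c ≤ 1010 − 42.64 = 967.36, so the highest integer P_c is 967 mb.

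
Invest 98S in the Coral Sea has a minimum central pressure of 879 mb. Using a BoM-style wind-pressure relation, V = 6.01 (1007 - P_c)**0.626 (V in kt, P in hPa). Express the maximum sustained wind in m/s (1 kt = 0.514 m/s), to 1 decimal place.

64.4 m/s

ΔP = 1007 − 879 = 128 mb.
V ≈ 6.01 × 128^0.626 = 6.01 × 20.850 ≈ 125.311 kt.
125.311 × 0.514 ≈ 64.41 m/s → 64.4 m/s.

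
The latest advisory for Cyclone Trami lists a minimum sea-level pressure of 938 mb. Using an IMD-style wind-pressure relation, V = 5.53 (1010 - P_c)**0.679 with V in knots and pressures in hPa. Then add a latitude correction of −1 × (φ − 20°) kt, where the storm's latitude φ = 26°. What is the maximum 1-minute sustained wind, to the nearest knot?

ΔP = 1010 − 938 = 72 mb.
72^0.679 ≈ 18.244.
V ≈ 5.53 × 18.244 ≈ 100.9 kt.
Latitude correction: −1 × (26 − 20) = -6 kt.
Corrected V ≈ 94.9 kt → 95 kt.

95 kt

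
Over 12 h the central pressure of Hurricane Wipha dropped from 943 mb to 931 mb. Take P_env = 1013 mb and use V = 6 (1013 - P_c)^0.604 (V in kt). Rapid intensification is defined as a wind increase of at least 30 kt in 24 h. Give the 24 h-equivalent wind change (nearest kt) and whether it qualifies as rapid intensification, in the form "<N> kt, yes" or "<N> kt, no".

V₁: ΔP = 70, V ≈ 6 × 70^0.604 ≈ 78.09 kt.
V₂: ΔP = 82, V ≈ 6 × 82^0.604 ≈ 85.92 kt.
ΔV over 12 h = 7.83 kt → 24 h equivalent = 7.83 × 24/12 ≈ 15.66 kt.
16 kt < 30 kt ⇒ not rapid intensification.

16 kt, no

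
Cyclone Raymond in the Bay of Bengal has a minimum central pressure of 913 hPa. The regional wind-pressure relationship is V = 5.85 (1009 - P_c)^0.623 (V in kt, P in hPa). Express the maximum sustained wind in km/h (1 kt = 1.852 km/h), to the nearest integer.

186 km/h

ΔP = 1009 − 913 = 96 hPa.
V ≈ 5.85 × 96^0.623 = 5.85 × 17.177 ≈ 100.487 kt.
100.487 × 1.852 ≈ 186.10 km/h → 186 km/h.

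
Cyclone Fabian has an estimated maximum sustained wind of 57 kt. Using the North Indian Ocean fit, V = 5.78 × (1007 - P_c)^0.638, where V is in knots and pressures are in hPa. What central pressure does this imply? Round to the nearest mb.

971 mb

ΔP = (V / 5.78)^(1/0.638) = (57/5.78)^1.567.
57/5.78 = 9.862; 9.862^1.567 ≈ 36.13 mb.
P_c = 1007 − 36.13 = 970.87 ≈ 971 mb.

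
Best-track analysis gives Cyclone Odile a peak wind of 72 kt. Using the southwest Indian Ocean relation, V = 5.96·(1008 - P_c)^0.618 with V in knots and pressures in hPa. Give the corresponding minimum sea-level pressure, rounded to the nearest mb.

ΔP = (V / 5.96)^(1/0.618) = (72/5.96)^1.618.
72/5.96 = 12.081; 12.081^1.618 ≈ 56.36 mb.
P_c = 1008 − 56.36 = 951.64 ≈ 952 mb.

952 mb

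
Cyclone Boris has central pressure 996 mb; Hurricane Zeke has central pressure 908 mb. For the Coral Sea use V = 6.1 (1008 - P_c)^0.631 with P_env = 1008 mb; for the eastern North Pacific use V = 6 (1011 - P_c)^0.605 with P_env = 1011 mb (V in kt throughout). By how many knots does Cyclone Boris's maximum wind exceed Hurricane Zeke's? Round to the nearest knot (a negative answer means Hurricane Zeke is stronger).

Cyclone Boris: ΔP = 12; V ≈ 6.1 × 12^0.631 ≈ 29.26 kt.
Hurricane Zeke: ΔP = 103; V ≈ 6 × 103^0.605 ≈ 99.06 kt.
Difference ≈ 29.26 − 99.06 = -69.80 → -70 kt.

-70 kt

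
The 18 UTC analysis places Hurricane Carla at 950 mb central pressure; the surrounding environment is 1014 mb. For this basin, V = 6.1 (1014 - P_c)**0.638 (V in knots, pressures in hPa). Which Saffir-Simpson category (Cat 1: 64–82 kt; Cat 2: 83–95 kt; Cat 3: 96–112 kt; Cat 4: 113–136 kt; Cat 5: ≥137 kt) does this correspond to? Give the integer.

2

ΔP = 1014 − 950 = 64 mb.
V ≈ 6.1 × 64^0.638 = 6.1 × 14.20 ≈ 87 kt.
87 kt falls in the Category 2 band.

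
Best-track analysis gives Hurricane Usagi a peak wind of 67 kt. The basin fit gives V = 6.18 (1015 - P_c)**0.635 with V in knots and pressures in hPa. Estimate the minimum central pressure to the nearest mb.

972 mb

ΔP = (V / 6.18)^(1/0.635) = (67/6.18)^1.575.
67/6.18 = 10.841; 10.841^1.575 ≈ 42.66 mb.
P_c = 1015 − 42.66 = 972.34 ≈ 972 mb.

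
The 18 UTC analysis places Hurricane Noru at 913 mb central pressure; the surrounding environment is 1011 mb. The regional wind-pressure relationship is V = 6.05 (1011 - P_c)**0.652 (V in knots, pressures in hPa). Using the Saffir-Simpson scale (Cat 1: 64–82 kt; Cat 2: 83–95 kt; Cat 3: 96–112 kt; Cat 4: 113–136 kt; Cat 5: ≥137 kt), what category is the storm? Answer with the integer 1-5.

4

ΔP = 1011 − 913 = 98 mb.
V ≈ 6.05 × 98^0.652 = 6.05 × 19.87 ≈ 120 kt.
120 kt falls in the Category 4 band.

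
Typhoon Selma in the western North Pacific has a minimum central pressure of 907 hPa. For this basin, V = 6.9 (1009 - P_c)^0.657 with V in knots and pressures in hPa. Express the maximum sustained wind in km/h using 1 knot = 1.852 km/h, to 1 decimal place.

ΔP = 1009 − 907 = 102 hPa.
V ≈ 6.9 × 102^0.657 = 6.9 × 20.876 ≈ 144.045 kt.
144.045 × 1.852 ≈ 266.77 km/h → 266.8 km/h.

266.8 km/h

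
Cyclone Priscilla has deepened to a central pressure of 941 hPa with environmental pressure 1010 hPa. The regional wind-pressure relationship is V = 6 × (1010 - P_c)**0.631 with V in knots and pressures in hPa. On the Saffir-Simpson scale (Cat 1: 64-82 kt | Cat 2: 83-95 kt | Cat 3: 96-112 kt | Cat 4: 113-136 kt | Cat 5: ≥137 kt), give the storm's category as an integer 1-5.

2

ΔP = 1010 − 941 = 69 hPa.
V ≈ 6 × 69^0.631 = 6 × 14.46 ≈ 87 kt.
87 kt falls in the Category 2 band.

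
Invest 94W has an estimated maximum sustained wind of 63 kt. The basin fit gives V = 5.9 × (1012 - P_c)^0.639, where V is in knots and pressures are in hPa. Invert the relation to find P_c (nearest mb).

ΔP = (V / 5.9)^(1/0.639) = (63/5.9)^1.565.
63/5.9 = 10.678; 10.678^1.565 ≈ 40.69 mb.
P_c = 1012 − 40.69 = 971.31 ≈ 971 mb.

971 mb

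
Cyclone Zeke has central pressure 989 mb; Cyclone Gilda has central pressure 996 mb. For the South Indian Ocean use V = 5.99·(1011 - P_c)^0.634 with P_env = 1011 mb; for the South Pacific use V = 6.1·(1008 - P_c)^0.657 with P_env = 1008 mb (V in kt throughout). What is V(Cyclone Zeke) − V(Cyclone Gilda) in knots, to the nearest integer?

11 kt

Cyclone Zeke: ΔP = 22; V ≈ 5.99 × 22^0.634 ≈ 42.51 kt.
Cyclone Gilda: ΔP = 12; V ≈ 6.1 × 12^0.657 ≈ 31.21 kt.
Difference ≈ 42.51 − 31.21 = 11.30 → 11 kt.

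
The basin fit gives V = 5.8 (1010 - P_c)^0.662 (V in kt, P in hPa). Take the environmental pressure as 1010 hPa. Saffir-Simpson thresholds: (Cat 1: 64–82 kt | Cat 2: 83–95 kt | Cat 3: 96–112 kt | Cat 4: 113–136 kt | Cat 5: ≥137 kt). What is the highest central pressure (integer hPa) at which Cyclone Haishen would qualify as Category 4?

921 hPa

Category 4 begins at V = 113 kt.
Required ΔP = (113/5.8)^(1/0.662) = 19.483^1.511 ≈ 88.74 hPa.
P_c ≤ 1010 − 88.74 = 921.26, so the highest integer P_c is 921 hPa.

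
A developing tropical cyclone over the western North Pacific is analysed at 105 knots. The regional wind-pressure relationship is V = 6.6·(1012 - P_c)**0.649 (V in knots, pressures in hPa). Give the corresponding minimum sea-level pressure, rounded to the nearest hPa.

941 hPa

ΔP = (V / 6.6)^(1/0.649) = (105/6.6)^1.541.
105/6.6 = 15.909; 15.909^1.541 ≈ 71.05 hPa.
P_c = 1012 − 71.05 = 940.95 ≈ 941 hPa.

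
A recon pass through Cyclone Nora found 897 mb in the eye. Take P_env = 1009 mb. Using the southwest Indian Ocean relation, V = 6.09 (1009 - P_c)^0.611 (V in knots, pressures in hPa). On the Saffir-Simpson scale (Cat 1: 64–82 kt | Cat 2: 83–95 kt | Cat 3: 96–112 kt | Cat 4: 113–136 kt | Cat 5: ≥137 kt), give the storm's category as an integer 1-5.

ΔP = 1009 − 897 = 112 mb.
V ≈ 6.09 × 112^0.611 = 6.09 × 17.87 ≈ 109 kt.
109 kt falls in the Category 3 band.

3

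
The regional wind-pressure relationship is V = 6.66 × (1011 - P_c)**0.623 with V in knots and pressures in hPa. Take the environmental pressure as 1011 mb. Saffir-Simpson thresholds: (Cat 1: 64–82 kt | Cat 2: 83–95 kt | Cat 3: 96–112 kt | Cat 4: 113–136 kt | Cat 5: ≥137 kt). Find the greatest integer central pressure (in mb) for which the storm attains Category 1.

973 mb

Category 1 begins at V = 64 kt.
Required ΔP = (64/6.66)^(1/0.623) = 9.610^1.605 ≈ 37.79 mb.
P_c ≤ 1011 − 37.79 = 973.21, so the highest integer P_c is 973 mb.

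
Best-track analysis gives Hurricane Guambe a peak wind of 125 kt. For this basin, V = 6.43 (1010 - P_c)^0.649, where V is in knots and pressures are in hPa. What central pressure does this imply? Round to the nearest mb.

ΔP = (V / 6.43)^(1/0.649) = (125/6.43)^1.541.
125/6.43 = 19.440; 19.440^1.541 ≈ 96.75 mb.
P_c = 1010 − 96.75 = 913.25 ≈ 913 mb.

913 mb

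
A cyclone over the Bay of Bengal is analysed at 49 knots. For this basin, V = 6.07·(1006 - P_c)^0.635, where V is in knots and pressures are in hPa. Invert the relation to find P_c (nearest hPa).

979 hPa

ΔP = (V / 6.07)^(1/0.635) = (49/6.07)^1.575.
49/6.07 = 8.072; 8.072^1.575 ≈ 26.81 hPa.
P_c = 1006 − 26.81 = 979.19 ≈ 979 hPa.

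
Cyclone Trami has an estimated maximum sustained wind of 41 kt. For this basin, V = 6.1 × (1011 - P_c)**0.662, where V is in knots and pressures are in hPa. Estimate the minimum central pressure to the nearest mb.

ΔP = (V / 6.1)^(1/0.662) = (41/6.1)^1.511.
41/6.1 = 6.721; 6.721^1.511 ≈ 17.78 mb.
P_c = 1011 − 17.78 = 993.22 ≈ 993 mb.

993 mb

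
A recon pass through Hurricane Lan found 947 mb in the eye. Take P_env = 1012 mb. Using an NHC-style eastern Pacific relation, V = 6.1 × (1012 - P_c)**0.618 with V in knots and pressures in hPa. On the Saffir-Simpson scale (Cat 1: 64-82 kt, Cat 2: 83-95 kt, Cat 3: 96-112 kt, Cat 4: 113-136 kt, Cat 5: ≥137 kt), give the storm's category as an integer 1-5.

ΔP = 1012 − 947 = 65 mb.
V ≈ 6.1 × 65^0.618 = 6.1 × 13.19 ≈ 80 kt.
80 kt falls in the Category 1 band.

1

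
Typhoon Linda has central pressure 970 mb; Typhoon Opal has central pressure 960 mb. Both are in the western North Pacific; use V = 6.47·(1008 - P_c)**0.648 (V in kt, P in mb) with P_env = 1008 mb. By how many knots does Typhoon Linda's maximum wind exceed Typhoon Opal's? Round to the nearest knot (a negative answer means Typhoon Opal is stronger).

-11 kt

Typhoon Linda: ΔP = 38; V ≈ 6.47 × 38^0.648 ≈ 68.33 kt.
Typhoon Opal: ΔP = 48; V ≈ 6.47 × 48^0.648 ≈ 79.50 kt.
Difference ≈ 68.33 − 79.50 = -11.17 → -11 kt.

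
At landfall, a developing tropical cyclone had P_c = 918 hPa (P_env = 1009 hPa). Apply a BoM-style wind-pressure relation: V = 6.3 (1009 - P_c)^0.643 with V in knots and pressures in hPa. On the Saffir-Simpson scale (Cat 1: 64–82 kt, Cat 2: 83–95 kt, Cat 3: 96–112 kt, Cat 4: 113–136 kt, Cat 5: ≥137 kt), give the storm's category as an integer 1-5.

4

ΔP = 1009 − 918 = 91 hPa.
V ≈ 6.3 × 91^0.643 = 6.3 × 18.18 ≈ 115 kt.
115 kt falls in the Category 4 band.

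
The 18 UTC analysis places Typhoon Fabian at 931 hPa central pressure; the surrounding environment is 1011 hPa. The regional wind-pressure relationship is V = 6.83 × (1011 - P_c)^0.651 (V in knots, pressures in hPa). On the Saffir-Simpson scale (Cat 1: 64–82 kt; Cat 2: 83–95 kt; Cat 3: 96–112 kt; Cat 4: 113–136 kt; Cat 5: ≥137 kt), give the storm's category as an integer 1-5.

4

ΔP = 1011 − 931 = 80 hPa.
V ≈ 6.83 × 80^0.651 = 6.83 × 17.33 ≈ 118 kt.
118 kt falls in the Category 4 band.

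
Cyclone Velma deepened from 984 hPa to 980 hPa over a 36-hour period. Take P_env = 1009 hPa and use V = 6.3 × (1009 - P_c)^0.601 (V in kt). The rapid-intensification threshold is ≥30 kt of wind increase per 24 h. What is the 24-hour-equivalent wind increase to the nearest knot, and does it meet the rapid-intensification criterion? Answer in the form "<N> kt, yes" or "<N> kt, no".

3 kt, no

V₁: ΔP = 25, V ≈ 6.3 × 25^0.601 ≈ 43.60 kt.
V₂: ΔP = 29, V ≈ 6.3 × 29^0.601 ≈ 47.67 kt.
ΔV over 36 h = 4.07 kt → 24 h equivalent = 4.07 × 24/36 ≈ 2.71 kt.
3 kt < 30 kt ⇒ not rapid intensification.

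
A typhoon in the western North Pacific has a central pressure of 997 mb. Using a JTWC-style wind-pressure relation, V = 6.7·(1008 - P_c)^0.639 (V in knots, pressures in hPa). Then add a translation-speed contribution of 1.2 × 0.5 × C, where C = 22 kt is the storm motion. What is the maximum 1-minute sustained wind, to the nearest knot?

44 kt

ΔP = 1008 − 997 = 11 mb.
11^0.639 ≈ 4.629.
V ≈ 6.7 × 4.629 ≈ 31.0 kt.
Translation term: 1.2 × 0.5 × 22 = 13.2 kt.
Corrected V ≈ 44.2 kt → 44 kt.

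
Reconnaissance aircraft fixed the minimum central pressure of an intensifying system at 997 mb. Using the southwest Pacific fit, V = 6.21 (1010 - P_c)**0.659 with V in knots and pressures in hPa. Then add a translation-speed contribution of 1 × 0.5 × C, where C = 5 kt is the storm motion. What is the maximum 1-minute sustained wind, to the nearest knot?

ΔP = 1010 − 997 = 13 mb.
13^0.659 ≈ 5.421.
V ≈ 6.21 × 5.421 ≈ 33.7 kt.
Translation term: 1 × 0.5 × 5 = 2.5 kt.
Corrected V ≈ 36.2 kt → 36 kt.

36 kt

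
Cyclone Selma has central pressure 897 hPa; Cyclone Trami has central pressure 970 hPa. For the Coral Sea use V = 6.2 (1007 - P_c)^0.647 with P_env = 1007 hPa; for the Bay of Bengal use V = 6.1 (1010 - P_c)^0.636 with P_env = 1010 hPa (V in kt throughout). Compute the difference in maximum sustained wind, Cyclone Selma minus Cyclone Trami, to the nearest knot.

Cyclone Selma: ΔP = 110; V ≈ 6.2 × 110^0.647 ≈ 129.77 kt.
Cyclone Trami: ΔP = 40; V ≈ 6.1 × 40^0.636 ≈ 63.71 kt.
Difference ≈ 129.77 − 63.71 = 66.06 → 66 kt.

66 kt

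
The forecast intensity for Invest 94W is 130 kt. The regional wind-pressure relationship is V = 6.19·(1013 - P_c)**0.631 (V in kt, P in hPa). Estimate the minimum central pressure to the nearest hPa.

888 hPa

ΔP = (V / 6.19)^(1/0.631) = (130/6.19)^1.585.
130/6.19 = 21.002; 21.002^1.585 ≈ 124.59 hPa.
P_c = 1013 − 124.59 = 888.41 ≈ 888 hPa.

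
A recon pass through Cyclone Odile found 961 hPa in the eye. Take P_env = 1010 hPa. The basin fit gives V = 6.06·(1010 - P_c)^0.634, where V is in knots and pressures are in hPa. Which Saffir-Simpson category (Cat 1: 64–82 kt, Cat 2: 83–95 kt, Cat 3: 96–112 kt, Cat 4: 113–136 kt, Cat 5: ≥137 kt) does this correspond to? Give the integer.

1

ΔP = 1010 − 961 = 49 hPa.
V ≈ 6.06 × 49^0.634 = 6.06 × 11.79 ≈ 71 kt.
71 kt falls in the Category 1 band.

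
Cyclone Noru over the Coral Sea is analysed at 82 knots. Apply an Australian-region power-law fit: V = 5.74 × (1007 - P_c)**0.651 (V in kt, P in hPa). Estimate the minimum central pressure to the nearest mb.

ΔP = (V / 5.74)^(1/0.651) = (82/5.74)^1.536.
82/5.74 = 14.286; 14.286^1.536 ≈ 59.44 mb.
P_c = 1007 − 59.44 = 947.56 ≈ 948 mb.

948 mb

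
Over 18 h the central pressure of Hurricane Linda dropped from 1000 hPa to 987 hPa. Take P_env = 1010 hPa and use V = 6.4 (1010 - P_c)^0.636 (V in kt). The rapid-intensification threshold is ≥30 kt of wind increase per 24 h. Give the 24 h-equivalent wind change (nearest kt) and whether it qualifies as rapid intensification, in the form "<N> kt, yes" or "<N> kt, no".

V₁: ΔP = 10, V ≈ 6.4 × 10^0.636 ≈ 27.68 kt.
V₂: ΔP = 23, V ≈ 6.4 × 23^0.636 ≈ 47.02 kt.
ΔV over 18 h = 19.34 kt → 24 h equivalent = 19.34 × 24/18 ≈ 25.79 kt.
26 kt < 30 kt ⇒ not rapid intensification.

26 kt, no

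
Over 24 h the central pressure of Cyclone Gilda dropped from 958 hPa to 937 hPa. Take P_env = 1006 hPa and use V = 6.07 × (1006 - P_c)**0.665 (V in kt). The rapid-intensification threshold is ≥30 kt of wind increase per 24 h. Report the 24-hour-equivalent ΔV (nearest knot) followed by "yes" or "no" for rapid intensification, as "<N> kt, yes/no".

V₁: ΔP = 48, V ≈ 6.07 × 48^0.665 ≈ 79.66 kt.
V₂: ΔP = 69, V ≈ 6.07 × 69^0.665 ≈ 101.40 kt.
ΔV over 24 h = 21.74 kt → 24 h equivalent = 21.74 × 24/24 ≈ 21.74 kt.
22 kt < 30 kt ⇒ not rapid intensification.

22 kt, no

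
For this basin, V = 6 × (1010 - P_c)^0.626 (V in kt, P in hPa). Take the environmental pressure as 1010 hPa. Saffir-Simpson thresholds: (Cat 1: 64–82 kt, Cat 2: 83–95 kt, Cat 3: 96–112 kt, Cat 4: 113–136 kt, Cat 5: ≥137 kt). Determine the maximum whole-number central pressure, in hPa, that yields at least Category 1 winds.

Category 1 begins at V = 64 kt.
Required ΔP = (64/6)^(1/0.626) = 10.667^1.597 ≈ 43.88 hPa.
P_c ≤ 1010 − 43.88 = 966.12, so the highest integer P_c is 966 hPa.

966 hPa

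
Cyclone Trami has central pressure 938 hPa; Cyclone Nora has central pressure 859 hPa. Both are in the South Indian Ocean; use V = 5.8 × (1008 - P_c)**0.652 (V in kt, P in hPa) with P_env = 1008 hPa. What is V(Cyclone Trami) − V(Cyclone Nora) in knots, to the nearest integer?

Cyclone Trami: ΔP = 70; V ≈ 5.8 × 70^0.652 ≈ 92.56 kt.
Cyclone Nora: ΔP = 149; V ≈ 5.8 × 149^0.652 ≈ 151.48 kt.
Difference ≈ 92.56 − 151.48 = -58.92 → -59 kt.

-59 kt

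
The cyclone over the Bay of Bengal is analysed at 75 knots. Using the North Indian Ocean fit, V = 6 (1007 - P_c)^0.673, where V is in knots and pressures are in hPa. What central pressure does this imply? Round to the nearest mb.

ΔP = (V / 6)^(1/0.673) = (75/6)^1.486.
75/6 = 12.500; 12.500^1.486 ≈ 42.65 mb.
P_c = 1007 − 42.65 = 964.35 ≈ 964 mb.

964 mb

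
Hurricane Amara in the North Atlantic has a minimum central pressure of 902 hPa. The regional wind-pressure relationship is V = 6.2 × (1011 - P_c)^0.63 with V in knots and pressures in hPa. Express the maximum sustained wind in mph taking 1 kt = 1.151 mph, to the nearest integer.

ΔP = 1011 − 902 = 109 hPa.
V ≈ 6.2 × 109^0.63 = 6.2 × 19.212 ≈ 119.116 kt.
119.116 × 1.151 ≈ 137.10 mph → 137 mph.

137 mph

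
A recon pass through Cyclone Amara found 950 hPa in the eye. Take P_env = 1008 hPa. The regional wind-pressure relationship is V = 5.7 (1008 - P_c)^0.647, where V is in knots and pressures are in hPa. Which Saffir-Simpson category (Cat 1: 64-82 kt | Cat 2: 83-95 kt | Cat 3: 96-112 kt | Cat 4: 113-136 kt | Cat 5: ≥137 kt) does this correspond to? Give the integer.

1

ΔP = 1008 − 950 = 58 hPa.
V ≈ 5.7 × 58^0.647 = 5.7 × 13.83 ≈ 79 kt.
79 kt falls in the Category 1 band.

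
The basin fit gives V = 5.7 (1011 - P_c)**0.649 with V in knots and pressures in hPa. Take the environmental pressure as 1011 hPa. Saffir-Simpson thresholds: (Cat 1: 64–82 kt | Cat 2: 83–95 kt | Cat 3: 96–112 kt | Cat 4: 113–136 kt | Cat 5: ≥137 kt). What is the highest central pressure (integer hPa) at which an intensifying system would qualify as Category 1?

Category 1 begins at V = 64 kt.
Required ΔP = (64/5.7)^(1/0.649) = 11.228^1.541 ≈ 41.53 hPa.
P_c ≤ 1011 − 41.53 = 969.47, so the highest integer P_c is 969 hPa.

969 hPa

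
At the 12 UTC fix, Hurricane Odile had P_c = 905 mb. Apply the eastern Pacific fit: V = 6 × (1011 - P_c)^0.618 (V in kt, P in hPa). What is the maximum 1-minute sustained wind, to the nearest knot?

ΔP = 1011 − 905 = 106 mb.
106^0.618 ≈ 17.850.
V ≈ 6 × 17.850 ≈ 107.1 kt.

107 kt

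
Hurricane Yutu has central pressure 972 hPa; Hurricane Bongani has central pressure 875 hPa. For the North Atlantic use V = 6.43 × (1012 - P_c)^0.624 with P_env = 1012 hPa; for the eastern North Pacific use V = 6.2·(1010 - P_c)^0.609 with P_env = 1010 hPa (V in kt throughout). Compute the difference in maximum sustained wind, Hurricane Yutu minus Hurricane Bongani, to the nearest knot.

Hurricane Yutu: ΔP = 40; V ≈ 6.43 × 40^0.624 ≈ 64.25 kt.
Hurricane Bongani: ΔP = 135; V ≈ 6.2 × 135^0.609 ≈ 122.96 kt.
Difference ≈ 64.25 − 122.96 = -58.71 → -59 kt.

-59 kt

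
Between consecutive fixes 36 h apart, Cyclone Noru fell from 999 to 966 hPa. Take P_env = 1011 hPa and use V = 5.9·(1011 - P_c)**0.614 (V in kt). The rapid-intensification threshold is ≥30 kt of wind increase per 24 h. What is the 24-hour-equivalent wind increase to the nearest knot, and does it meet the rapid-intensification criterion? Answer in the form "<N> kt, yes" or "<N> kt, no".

23 kt, no

V₁: ΔP = 12, V ≈ 5.9 × 12^0.614 ≈ 27.13 kt.
V₂: ΔP = 45, V ≈ 5.9 × 45^0.614 ≈ 61.08 kt.
ΔV over 36 h = 33.95 kt → 24 h equivalent = 33.95 × 24/36 ≈ 22.63 kt.
23 kt < 30 kt ⇒ not rapid intensification.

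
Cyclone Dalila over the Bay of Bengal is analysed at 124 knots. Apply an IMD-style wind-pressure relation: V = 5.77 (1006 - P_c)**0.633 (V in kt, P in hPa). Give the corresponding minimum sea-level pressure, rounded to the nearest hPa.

879 hPa

ΔP = (V / 5.77)^(1/0.633) = (124/5.77)^1.580.
124/5.77 = 21.490; 21.490^1.580 ≈ 127.25 hPa.
P_c = 1006 − 127.25 = 878.75 ≈ 879 hPa.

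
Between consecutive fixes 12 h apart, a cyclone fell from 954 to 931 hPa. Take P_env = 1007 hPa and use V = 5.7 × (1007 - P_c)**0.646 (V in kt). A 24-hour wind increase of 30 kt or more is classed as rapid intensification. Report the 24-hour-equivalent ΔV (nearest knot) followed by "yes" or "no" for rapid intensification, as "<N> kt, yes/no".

V₁: ΔP = 53, V ≈ 5.7 × 53^0.646 ≈ 74.09 kt.
V₂: ΔP = 76, V ≈ 5.7 × 76^0.646 ≈ 93.51 kt.
ΔV over 12 h = 19.42 kt → 24 h equivalent = 19.42 × 24/12 ≈ 38.84 kt.
39 kt ≥ 30 kt ⇒ rapid intensification.

39 kt, yes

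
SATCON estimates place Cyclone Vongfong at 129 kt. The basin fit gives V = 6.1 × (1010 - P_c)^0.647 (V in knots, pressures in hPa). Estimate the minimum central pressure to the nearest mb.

898 mb

ΔP = (V / 6.1)^(1/0.647) = (129/6.1)^1.546.
129/6.1 = 21.148; 21.148^1.546 ≈ 111.77 mb.
P_c = 1010 − 111.77 = 898.23 ≈ 898 mb.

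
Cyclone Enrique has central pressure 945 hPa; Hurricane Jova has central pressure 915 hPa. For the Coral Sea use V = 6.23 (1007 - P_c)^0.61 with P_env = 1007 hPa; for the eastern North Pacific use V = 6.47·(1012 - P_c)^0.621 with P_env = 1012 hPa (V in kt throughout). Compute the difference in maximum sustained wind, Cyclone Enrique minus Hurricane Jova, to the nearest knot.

-34 kt

Cyclone Enrique: ΔP = 62; V ≈ 6.23 × 62^0.61 ≈ 77.24 kt.
Hurricane Jova: ΔP = 97; V ≈ 6.47 × 97^0.621 ≈ 110.84 kt.
Difference ≈ 77.24 − 110.84 = -33.60 → -34 kt.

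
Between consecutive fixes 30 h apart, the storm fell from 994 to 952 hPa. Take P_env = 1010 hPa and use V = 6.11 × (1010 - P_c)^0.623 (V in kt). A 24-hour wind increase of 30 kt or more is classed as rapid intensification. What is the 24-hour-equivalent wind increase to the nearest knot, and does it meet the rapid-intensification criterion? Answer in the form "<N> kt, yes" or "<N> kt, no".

V₁: ΔP = 16, V ≈ 6.11 × 16^0.623 ≈ 34.37 kt.
V₂: ΔP = 58, V ≈ 6.11 × 58^0.623 ≈ 76.68 kt.
ΔV over 30 h = 42.31 kt → 24 h equivalent = 42.31 × 24/30 ≈ 33.85 kt.
34 kt ≥ 30 kt ⇒ rapid intensification.

34 kt, yes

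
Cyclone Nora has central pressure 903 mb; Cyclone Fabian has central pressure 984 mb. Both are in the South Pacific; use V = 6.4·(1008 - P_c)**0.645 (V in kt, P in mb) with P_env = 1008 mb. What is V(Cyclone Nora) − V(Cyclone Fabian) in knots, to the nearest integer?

Cyclone Nora: ΔP = 105; V ≈ 6.4 × 105^0.645 ≈ 128.78 kt.
Cyclone Fabian: ΔP = 24; V ≈ 6.4 × 24^0.645 ≈ 49.71 kt.
Difference ≈ 128.78 − 49.71 = 79.07 → 79 kt.

79 kt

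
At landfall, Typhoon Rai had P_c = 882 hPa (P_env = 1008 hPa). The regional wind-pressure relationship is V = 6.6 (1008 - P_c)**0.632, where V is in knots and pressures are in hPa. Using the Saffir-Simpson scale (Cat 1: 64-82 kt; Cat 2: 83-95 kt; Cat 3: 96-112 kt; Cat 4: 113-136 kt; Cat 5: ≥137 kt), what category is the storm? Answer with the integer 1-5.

5

ΔP = 1008 − 882 = 126 hPa.
V ≈ 6.6 × 126^0.632 = 6.6 × 21.25 ≈ 140 kt.
140 kt falls in the Category 5 band.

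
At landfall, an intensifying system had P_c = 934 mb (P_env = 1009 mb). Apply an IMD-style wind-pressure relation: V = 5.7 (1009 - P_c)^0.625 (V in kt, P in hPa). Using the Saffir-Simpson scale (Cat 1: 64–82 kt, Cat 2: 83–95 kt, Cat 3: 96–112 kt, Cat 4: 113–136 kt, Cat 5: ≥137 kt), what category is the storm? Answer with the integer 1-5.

2

ΔP = 1009 − 934 = 75 mb.
V ≈ 5.7 × 75^0.625 = 5.7 × 14.86 ≈ 85 kt.
85 kt falls in the Category 2 band.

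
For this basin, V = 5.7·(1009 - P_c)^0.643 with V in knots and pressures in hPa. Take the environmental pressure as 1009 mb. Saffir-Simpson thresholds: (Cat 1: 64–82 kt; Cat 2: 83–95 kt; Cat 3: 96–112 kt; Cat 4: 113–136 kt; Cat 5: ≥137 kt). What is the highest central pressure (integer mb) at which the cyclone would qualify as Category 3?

Category 3 begins at V = 96 kt.
Required ΔP = (96/5.7)^(1/0.643) = 16.842^1.555 ≈ 80.78 mb.
P_c ≤ 1009 − 80.78 = 928.22, so the highest integer P_c is 928 mb.

928 mb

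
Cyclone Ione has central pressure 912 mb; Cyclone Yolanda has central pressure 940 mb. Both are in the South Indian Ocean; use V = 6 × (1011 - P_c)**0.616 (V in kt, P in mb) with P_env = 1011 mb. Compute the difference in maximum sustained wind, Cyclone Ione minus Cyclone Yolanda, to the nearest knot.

Cyclone Ione: ΔP = 99; V ≈ 6 × 99^0.616 ≈ 101.73 kt.
Cyclone Yolanda: ΔP = 71; V ≈ 6 × 71^0.616 ≈ 82.89 kt.
Difference ≈ 101.73 − 82.89 = 18.84 → 19 kt.

19 kt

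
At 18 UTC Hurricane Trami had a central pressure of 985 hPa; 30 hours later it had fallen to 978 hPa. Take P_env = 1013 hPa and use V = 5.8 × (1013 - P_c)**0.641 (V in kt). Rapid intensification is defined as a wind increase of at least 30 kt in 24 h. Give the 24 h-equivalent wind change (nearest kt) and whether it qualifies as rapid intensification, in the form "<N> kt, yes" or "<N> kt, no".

6 kt, no

V₁: ΔP = 28, V ≈ 5.8 × 28^0.641 ≈ 49.10 kt.
V₂: ΔP = 35, V ≈ 5.8 × 35^0.641 ≈ 56.65 kt.
ΔV over 30 h = 7.55 kt → 24 h equivalent = 7.55 × 24/30 ≈ 6.04 kt.
6 kt < 30 kt ⇒ not rapid intensification.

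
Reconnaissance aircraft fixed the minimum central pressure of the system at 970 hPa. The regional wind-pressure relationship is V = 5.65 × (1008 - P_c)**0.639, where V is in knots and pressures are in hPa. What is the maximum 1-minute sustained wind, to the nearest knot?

ΔP = 1008 − 970 = 38 hPa.
38^0.639 ≈ 10.221.
V ≈ 5.65 × 10.221 ≈ 57.7 kt.

58 kt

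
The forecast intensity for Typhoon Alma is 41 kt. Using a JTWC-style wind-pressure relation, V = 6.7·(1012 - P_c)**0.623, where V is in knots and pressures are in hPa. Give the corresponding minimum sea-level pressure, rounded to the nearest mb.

ΔP = (V / 6.7)^(1/0.623) = (41/6.7)^1.605.
41/6.7 = 6.119; 6.119^1.605 ≈ 18.31 mb.
P_c = 1012 − 18.31 = 993.69 ≈ 994 mb.

994 mb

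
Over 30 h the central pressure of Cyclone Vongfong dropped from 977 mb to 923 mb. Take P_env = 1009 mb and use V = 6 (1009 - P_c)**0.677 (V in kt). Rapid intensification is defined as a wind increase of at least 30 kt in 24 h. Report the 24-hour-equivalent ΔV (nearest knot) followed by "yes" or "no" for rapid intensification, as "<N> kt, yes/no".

48 kt, yes

V₁: ΔP = 32, V ≈ 6 × 32^0.677 ≈ 62.68 kt.
V₂: ΔP = 86, V ≈ 6 × 86^0.677 ≈ 122.41 kt.
ΔV over 30 h = 59.73 kt → 24 h equivalent = 59.73 × 24/30 ≈ 47.78 kt.
48 kt ≥ 30 kt ⇒ rapid intensification.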